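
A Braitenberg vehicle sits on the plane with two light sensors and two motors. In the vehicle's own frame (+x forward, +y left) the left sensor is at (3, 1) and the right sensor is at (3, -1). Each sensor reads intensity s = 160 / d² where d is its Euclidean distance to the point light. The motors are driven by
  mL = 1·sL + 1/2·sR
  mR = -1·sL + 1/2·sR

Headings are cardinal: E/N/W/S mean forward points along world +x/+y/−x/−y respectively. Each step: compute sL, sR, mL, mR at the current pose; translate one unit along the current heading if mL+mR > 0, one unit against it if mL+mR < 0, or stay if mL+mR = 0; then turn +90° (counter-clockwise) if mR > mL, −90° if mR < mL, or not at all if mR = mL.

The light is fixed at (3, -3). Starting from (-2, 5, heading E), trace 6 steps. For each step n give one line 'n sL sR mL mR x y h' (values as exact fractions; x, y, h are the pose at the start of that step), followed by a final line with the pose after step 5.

n=0: pose=(-2,5,E); sL=32/17, sR=160/53; mL=3056/901, mR=-336/901; mL+mR=160/53 → advance +1; mR−mL=-64/17 → turn -1·90°
n=1: pose=(-1,5,S); sL=80/17, sR=16/5; mL=536/85, mR=-264/85; mL+mR=16/5 → advance +1; mR−mL=-160/17 → turn -1·90°
n=2: pose=(-1,4,W); sL=32/17, sR=160/113; mL=4976/1921, mR=-2256/1921; mL+mR=160/113 → advance +1; mR−mL=-64/17 → turn -1·90°
n=3: pose=(-2,4,N); sL=20/17, sR=40/29; mL=920/493, mR=-240/493; mL+mR=40/29 → advance +1; mR−mL=-40/17 → turn -1·90°
n=4: pose=(-2,5,E); sL=32/17, sR=160/53; mL=3056/901, mR=-336/901; mL+mR=160/53 → advance +1; mR−mL=-64/17 → turn -1·90°
n=5: pose=(-1,5,S); sL=80/17, sR=16/5; mL=536/85, mR=-264/85; mL+mR=16/5 → advance +1; mR−mL=-160/17 → turn -1·90°

0 32/17 160/53 3056/901 -336/901 -2 5 E
1 80/17 16/5 536/85 -264/85 -1 5 S
2 32/17 160/113 4976/1921 -2256/1921 -1 4 W
3 20/17 40/29 920/493 -240/493 -2 4 N
4 32/17 160/53 3056/901 -336/901 -2 5 E
5 80/17 16/5 536/85 -264/85 -1 5 S
final -1 4 W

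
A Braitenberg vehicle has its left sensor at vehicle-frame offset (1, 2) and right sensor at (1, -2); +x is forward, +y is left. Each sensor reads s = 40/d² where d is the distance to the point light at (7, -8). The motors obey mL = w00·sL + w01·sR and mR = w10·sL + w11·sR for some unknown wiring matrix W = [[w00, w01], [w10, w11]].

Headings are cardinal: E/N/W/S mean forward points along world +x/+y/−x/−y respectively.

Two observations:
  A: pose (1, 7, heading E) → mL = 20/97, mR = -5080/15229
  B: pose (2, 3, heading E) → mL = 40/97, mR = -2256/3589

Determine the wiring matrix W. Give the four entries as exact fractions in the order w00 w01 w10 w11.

0 1 -1 -1

obs A: pose=(1,7,E) → sL=20/157, sR=20/97, mL=20/97, mR=-5080/15229
obs B: pose=(2,3,E) → sL=8/37, sR=40/97, mL=40/97, mR=-2256/3589
sensor matrix S = [[20/157, 20/97], [8/37, 40/97]]; det S = 4480/563473
solve [mL_A; mL_B] = S·[w00; w01] and [mR_A; mR_B] = S·[w10; w11]:
  w00 = 0, w01 = 1, w10 = -1, w11 = -1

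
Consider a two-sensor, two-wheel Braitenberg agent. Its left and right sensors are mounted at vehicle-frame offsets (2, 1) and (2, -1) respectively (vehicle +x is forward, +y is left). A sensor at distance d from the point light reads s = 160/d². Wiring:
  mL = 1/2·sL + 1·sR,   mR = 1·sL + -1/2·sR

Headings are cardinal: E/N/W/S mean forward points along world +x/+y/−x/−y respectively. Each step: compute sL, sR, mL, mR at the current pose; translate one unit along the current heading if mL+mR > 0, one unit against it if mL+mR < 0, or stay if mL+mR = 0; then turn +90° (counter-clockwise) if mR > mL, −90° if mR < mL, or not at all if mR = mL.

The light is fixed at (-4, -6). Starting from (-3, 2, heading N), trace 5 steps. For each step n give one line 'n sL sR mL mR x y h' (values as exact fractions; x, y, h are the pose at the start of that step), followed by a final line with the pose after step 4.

n=0: pose=(-3,2,N); sL=8/5, sR=20/13; mL=152/65, mR=54/65; mL+mR=206/65 → advance +1; mR−mL=-98/65 → turn -1·90°
n=1: pose=(-3,3,E); sL=160/109, sR=160/73; mL=23280/7957, mR=2960/7957; mL+mR=26240/7957 → advance +1; mR−mL=-20320/7957 → turn -1·90°
n=2: pose=(-2,3,S); sL=80/29, sR=16/5; mL=664/145, mR=168/145; mL+mR=832/145 → advance +1; mR−mL=-496/145 → turn -1·90°
n=3: pose=(-2,2,W); sL=160/49, sR=160/81; mL=14320/3969, mR=9040/3969; mL+mR=23360/3969 → advance +1; mR−mL=-1760/1323 → turn -1·90°
n=4: pose=(-3,2,N); sL=8/5, sR=20/13; mL=152/65, mR=54/65; mL+mR=206/65 → advance +1; mR−mL=-98/65 → turn -1·90°

0 8/5 20/13 152/65 54/65 -3 2 N
1 160/109 160/73 23280/7957 2960/7957 -3 3 E
2 80/29 16/5 664/145 168/145 -2 3 S
3 160/49 160/81 14320/3969 9040/3969 -2 2 W
4 8/5 20/13 152/65 54/65 -3 2 N
final -3 3 E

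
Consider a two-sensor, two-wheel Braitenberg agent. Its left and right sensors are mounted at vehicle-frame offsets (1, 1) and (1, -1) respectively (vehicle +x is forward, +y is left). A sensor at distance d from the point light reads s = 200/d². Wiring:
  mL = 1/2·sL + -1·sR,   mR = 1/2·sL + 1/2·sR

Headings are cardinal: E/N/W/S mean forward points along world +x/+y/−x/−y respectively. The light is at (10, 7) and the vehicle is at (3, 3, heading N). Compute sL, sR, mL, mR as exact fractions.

200/73 40/9 -2020/657 2360/657

left sensor world pos  = (2, 4); dL² = 73
right sensor world pos = (4, 4); dR² = 45
sL = 200/73 = 200/73
sR = 200/45 = 40/9
mL = 1/2·sL + -1·sR = -2020/657
mR = 1/2·sL + 1/2·sR = 2360/657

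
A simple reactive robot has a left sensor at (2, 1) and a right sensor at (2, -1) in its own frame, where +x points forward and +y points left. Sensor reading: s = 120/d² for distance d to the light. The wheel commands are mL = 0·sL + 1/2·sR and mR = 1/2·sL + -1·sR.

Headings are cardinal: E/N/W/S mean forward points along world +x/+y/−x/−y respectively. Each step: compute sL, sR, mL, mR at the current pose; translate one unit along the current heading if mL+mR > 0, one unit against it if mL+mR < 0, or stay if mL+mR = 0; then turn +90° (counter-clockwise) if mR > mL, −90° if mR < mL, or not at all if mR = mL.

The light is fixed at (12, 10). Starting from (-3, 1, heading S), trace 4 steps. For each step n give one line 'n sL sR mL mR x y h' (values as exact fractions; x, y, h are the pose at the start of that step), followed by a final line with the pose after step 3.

0 120/317 120/377 60/377 -15420/119509 -3 1 S
1 12/41 12/37 6/37 -270/1517 -3 0 W
2 120/289 120/233 60/233 -20700/67337 -2 0 N
3 30/61 5/12 5/24 -125/732 -2 -1 E
final -1 -1 S

n=0: pose=(-3,1,S); sL=120/317, sR=120/377; mL=60/377, mR=-15420/119509; mL+mR=3600/119509 → advance +1; mR−mL=-34440/119509 → turn -1·90°
n=1: pose=(-3,0,W); sL=12/41, sR=12/37; mL=6/37, mR=-270/1517; mL+mR=-24/1517 → advance -1; mR−mL=-516/1517 → turn -1·90°
n=2: pose=(-2,0,N); sL=120/289, sR=120/233; mL=60/233, mR=-20700/67337; mL+mR=-3360/67337 → advance -1; mR−mL=-38040/67337 → turn -1·90°
n=3: pose=(-2,-1,E); sL=30/61, sR=5/12; mL=5/24, mR=-125/732; mL+mR=55/1464 → advance +1; mR−mL=-185/488 → turn -1·90°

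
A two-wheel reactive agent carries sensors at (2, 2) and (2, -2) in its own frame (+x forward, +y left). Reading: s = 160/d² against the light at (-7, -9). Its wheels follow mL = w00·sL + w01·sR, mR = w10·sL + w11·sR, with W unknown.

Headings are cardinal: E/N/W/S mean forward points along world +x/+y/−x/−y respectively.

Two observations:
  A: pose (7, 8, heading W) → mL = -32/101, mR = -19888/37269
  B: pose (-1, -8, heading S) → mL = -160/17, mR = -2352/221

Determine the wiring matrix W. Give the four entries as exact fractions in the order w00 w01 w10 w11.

0 -1 -1/2 -1

obs A: pose=(7,8,W) → sL=160/369, sR=32/101, mL=-32/101, mR=-19888/37269
obs B: pose=(-1,-8,S) → sL=32/13, sR=160/17, mL=-160/17, mR=-2352/221
sensor matrix S = [[160/369, 32/101], [32/13, 160/17]]; det S = 27189248/8236449
solve [mL_A; mL_B] = S·[w00; w01] and [mR_A; mR_B] = S·[w10; w11]:
  w00 = 0, w01 = -1, w10 = -1/2, w11 = -1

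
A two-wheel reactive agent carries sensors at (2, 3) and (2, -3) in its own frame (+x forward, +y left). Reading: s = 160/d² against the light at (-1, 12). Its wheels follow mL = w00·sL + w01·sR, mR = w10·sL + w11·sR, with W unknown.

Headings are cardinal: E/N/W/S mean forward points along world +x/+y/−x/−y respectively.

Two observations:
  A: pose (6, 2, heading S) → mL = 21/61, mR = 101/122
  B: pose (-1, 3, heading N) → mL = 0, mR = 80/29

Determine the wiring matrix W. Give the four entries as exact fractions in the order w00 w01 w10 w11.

-1 1 1/2 1/2

obs A: pose=(6,2,S) → sL=40/61, sR=1, mL=21/61, mR=101/122
obs B: pose=(-1,3,N) → sL=80/29, sR=80/29, mL=0, mR=80/29
sensor matrix S = [[40/61, 1], [80/29, 80/29]]; det S = -1680/1769
solve [mL_A; mL_B] = S·[w00; w01] and [mR_A; mR_B] = S·[w10; w11]:
  w00 = -1, w01 = 1, w10 = 1/2, w11 = 1/2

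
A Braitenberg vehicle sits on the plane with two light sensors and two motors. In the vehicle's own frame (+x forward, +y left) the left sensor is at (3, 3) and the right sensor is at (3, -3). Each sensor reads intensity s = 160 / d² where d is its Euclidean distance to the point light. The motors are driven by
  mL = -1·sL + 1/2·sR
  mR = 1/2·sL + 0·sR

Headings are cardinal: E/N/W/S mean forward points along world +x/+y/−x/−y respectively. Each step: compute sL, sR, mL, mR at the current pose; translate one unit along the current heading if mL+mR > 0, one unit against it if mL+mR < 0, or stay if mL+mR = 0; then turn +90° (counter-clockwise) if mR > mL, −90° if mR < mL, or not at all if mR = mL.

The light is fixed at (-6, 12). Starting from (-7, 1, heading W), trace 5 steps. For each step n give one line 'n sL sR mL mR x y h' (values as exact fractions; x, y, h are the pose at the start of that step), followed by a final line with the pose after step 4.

n=0: pose=(-7,1,W); sL=40/53, sR=2; mL=13/53, mR=20/53; mL+mR=33/53 → advance +1; mR−mL=7/53 → turn +1·90°
n=1: pose=(-8,1,S); sL=160/197, sR=160/221; mL=-19600/43537, mR=80/197; mL+mR=-1920/43537 → advance -1; mR−mL=37280/43537 → turn +1·90°
n=2: pose=(-8,2,E); sL=16/5, sR=16/17; mL=-232/85, mR=8/5; mL+mR=-96/85 → advance -1; mR−mL=368/85 → turn +1·90°
n=3: pose=(-9,2,N); sL=32/17, sR=160/49; mL=-208/833, mR=16/17; mL+mR=576/833 → advance +1; mR−mL=992/833 → turn +1·90°
n=4: pose=(-9,3,W); sL=8/9, sR=20/9; mL=2/9, mR=4/9; mL+mR=2/3 → advance +1; mR−mL=2/9 → turn +1·90°

0 40/53 2 13/53 20/53 -7 1 W
1 160/197 160/221 -19600/43537 80/197 -8 1 S
2 16/5 16/17 -232/85 8/5 -8 2 E
3 32/17 160/49 -208/833 16/17 -9 2 N
4 8/9 20/9 2/9 4/9 -9 3 W
final -10 3 S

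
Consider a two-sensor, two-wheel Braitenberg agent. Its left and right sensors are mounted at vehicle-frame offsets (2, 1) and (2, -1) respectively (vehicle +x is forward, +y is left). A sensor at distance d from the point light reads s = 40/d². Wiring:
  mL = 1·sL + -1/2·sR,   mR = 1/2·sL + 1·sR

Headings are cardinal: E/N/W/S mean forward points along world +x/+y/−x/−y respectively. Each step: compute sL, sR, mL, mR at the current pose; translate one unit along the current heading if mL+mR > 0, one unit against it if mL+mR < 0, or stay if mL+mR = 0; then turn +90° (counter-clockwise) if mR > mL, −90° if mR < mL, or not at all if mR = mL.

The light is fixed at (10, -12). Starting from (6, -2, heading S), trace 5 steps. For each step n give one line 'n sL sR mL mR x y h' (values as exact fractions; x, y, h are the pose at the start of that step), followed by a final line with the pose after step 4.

n=0: pose=(6,-2,S); sL=40/73, sR=40/89; mL=2100/6497, mR=4700/6497; mL+mR=6800/6497 → advance +1; mR−mL=2600/6497 → turn +1·90°
n=1: pose=(6,-3,E); sL=5/13, sR=10/17; mL=20/221, mR=345/442; mL+mR=385/442 → advance +1; mR−mL=305/442 → turn +1·90°
n=2: pose=(7,-3,N); sL=40/137, sR=8/25; mL=452/3425, mR=1596/3425; mL+mR=2048/3425 → advance +1; mR−mL=1144/3425 → turn +1·90°
n=3: pose=(7,-2,W); sL=20/53, sR=20/73; mL=930/3869, mR=1790/3869; mL+mR=2720/3869 → advance +1; mR−mL=860/3869 → turn +1·90°
n=4: pose=(6,-2,S); sL=40/73, sR=40/89; mL=2100/6497, mR=4700/6497; mL+mR=6800/6497 → advance +1; mR−mL=2600/6497 → turn +1·90°

0 40/73 40/89 2100/6497 4700/6497 6 -2 S
1 5/13 10/17 20/221 345/442 6 -3 E
2 40/137 8/25 452/3425 1596/3425 7 -3 N
3 20/53 20/73 930/3869 1790/3869 7 -2 W
4 40/73 40/89 2100/6497 4700/6497 6 -2 S
final 6 -3 E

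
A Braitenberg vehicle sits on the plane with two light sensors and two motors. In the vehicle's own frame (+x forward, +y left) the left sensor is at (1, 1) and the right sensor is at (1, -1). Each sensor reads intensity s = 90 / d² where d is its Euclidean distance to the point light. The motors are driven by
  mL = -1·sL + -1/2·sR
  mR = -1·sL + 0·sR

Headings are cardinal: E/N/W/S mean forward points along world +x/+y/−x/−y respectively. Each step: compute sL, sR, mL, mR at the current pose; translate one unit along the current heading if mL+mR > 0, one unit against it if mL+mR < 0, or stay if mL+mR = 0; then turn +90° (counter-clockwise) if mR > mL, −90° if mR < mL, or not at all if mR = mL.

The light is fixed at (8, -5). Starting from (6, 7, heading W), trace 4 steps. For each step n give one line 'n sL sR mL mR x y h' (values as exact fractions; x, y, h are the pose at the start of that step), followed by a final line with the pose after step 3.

0 9/13 45/89 -2187/2314 -9/13 6 7 W
1 90/121 18/25 -3339/3025 -90/121 7 7 S
2 45/98 5/8 -605/784 -45/98 7 8 E
3 18/41 90/197 -5391/8077 -18/41 6 8 N
final 6 7 W

n=0: pose=(6,7,W); sL=9/13, sR=45/89; mL=-2187/2314, mR=-9/13; mL+mR=-3789/2314 → advance -1; mR−mL=45/178 → turn +1·90°
n=1: pose=(7,7,S); sL=90/121, sR=18/25; mL=-3339/3025, mR=-90/121; mL+mR=-5589/3025 → advance -1; mR−mL=9/25 → turn +1·90°
n=2: pose=(7,8,E); sL=45/98, sR=5/8; mL=-605/784, mR=-45/98; mL+mR=-965/784 → advance -1; mR−mL=5/16 → turn +1·90°
n=3: pose=(6,8,N); sL=18/41, sR=90/197; mL=-5391/8077, mR=-18/41; mL+mR=-8937/8077 → advance -1; mR−mL=45/197 → turn +1·90°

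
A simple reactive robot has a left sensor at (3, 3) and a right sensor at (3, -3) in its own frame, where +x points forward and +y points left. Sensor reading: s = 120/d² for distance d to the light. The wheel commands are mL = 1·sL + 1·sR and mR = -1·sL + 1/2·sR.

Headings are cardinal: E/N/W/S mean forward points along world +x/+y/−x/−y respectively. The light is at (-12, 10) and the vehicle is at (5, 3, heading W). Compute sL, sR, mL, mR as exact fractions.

15/37 30/53 1905/1961 -240/1961

left sensor world pos  = (2, 0); dL² = 296
right sensor world pos = (2, 6); dR² = 212
sL = 120/296 = 15/37
sR = 120/212 = 30/53
mL = 1·sL + 1·sR = 1905/1961
mR = -1·sL + 1/2·sR = -240/1961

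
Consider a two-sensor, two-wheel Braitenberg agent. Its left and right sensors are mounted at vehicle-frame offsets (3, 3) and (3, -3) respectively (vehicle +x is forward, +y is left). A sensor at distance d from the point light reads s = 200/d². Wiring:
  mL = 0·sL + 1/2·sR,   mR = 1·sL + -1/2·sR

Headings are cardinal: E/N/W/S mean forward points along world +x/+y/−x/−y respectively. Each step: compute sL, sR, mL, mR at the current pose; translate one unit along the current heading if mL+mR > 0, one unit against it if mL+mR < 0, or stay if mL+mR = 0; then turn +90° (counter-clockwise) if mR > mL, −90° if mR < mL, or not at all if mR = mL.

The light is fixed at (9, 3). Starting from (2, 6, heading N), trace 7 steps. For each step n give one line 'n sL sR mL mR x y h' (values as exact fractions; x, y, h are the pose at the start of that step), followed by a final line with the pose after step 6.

n=0: pose=(2,6,N); sL=25/17, sR=50/13; mL=25/13, mR=-100/221; mL+mR=25/17 → advance +1; mR−mL=-525/221 → turn -1·90°
n=1: pose=(2,7,E); sL=40/13, sR=200/17; mL=100/17, mR=-620/221; mL+mR=40/13 → advance +1; mR−mL=-1920/221 → turn -1·90°
n=2: pose=(3,7,S); sL=20, sR=100/41; mL=50/41, mR=770/41; mL+mR=20 → advance +1; mR−mL=720/41 → turn +1·90°
n=3: pose=(3,6,E); sL=40/9, sR=200/9; mL=100/9, mR=-20/3; mL+mR=40/9 → advance +1; mR−mL=-160/9 → turn -1·90°
n=4: pose=(4,6,S); sL=50, sR=25/8; mL=25/16, mR=775/16; mL+mR=50 → advance +1; mR−mL=375/8 → turn +1·90°
n=5: pose=(4,5,E); sL=200/29, sR=40; mL=20, mR=-380/29; mL+mR=200/29 → advance +1; mR−mL=-960/29 → turn -1·90°
n=6: pose=(5,5,S); sL=100, sR=4; mL=2, mR=98; mL+mR=100 → advance +1; mR−mL=96 → turn +1·90°

0 25/17 50/13 25/13 -100/221 2 6 N
1 40/13 200/17 100/17 -620/221 2 7 E
2 20 100/41 50/41 770/41 3 7 S
3 40/9 200/9 100/9 -20/3 3 6 E
4 50 25/8 25/16 775/16 4 6 S
5 200/29 40 20 -380/29 4 5 E
6 100 4 2 98 5 5 S
final 5 4 E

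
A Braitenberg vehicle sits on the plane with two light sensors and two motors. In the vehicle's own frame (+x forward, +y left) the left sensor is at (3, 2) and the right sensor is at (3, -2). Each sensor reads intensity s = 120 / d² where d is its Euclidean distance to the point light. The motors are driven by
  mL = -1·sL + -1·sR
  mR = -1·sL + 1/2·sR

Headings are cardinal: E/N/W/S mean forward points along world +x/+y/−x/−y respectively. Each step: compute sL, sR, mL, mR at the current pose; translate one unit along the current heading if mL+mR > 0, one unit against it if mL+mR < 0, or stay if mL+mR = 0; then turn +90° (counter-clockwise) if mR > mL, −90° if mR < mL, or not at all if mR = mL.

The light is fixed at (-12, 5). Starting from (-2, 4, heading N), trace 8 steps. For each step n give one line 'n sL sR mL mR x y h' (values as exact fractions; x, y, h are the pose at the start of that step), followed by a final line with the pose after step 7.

n=0: pose=(-2,4,N); sL=30/17, sR=30/37; mL=-1620/629, mR=-855/629; mL+mR=-2475/629 → advance -1; mR−mL=45/37 → turn +1·90°
n=1: pose=(-2,3,W); sL=24/13, sR=120/49; mL=-2736/637, mR=-396/637; mL+mR=-3132/637 → advance -1; mR−mL=180/49 → turn +1·90°
n=2: pose=(-1,3,S); sL=60/97, sR=60/53; mL=-9000/5141, mR=-270/5141; mL+mR=-9270/5141 → advance -1; mR−mL=90/53 → turn +1·90°
n=3: pose=(-1,4,E); sL=120/197, sR=24/41; mL=-9648/8077, mR=-2556/8077; mL+mR=-12204/8077 → advance -1; mR−mL=36/41 → turn +1·90°
n=4: pose=(-2,4,N); sL=30/17, sR=30/37; mL=-1620/629, mR=-855/629; mL+mR=-2475/629 → advance -1; mR−mL=45/37 → turn +1·90°
n=5: pose=(-2,3,W); sL=24/13, sR=120/49; mL=-2736/637, mR=-396/637; mL+mR=-3132/637 → advance -1; mR−mL=180/49 → turn +1·90°
n=6: pose=(-1,3,S); sL=60/97, sR=60/53; mL=-9000/5141, mR=-270/5141; mL+mR=-9270/5141 → advance -1; mR−mL=90/53 → turn +1·90°
n=7: pose=(-1,4,E); sL=120/197, sR=24/41; mL=-9648/8077, mR=-2556/8077; mL+mR=-12204/8077 → advance -1; mR−mL=36/41 → turn +1·90°

0 30/17 30/37 -1620/629 -855/629 -2 4 N
1 24/13 120/49 -2736/637 -396/637 -2 3 W
2 60/97 60/53 -9000/5141 -270/5141 -1 3 S
3 120/197 24/41 -9648/8077 -2556/8077 -1 4 E
4 30/17 30/37 -1620/629 -855/629 -2 4 N
5 24/13 120/49 -2736/637 -396/637 -2 3 W
6 60/97 60/53 -9000/5141 -270/5141 -1 3 S
7 120/197 24/41 -9648/8077 -2556/8077 -1 4 E
final -2 4 N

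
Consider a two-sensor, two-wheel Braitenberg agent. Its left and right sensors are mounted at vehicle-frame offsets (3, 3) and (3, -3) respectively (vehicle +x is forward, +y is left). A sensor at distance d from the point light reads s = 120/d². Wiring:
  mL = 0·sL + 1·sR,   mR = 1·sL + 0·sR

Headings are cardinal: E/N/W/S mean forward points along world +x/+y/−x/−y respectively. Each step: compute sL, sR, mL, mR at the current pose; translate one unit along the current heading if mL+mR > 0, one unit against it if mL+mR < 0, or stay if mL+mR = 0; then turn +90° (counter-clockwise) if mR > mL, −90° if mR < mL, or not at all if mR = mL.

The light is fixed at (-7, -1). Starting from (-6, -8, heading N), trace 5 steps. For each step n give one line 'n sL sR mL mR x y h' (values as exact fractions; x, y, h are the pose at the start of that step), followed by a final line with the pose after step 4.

n=0: pose=(-6,-8,N); sL=6, sR=15/4; mL=15/4, mR=6; mL+mR=39/4 → advance +1; mR−mL=9/4 → turn +1·90°
n=1: pose=(-6,-7,W); sL=24/17, sR=120/13; mL=120/13, mR=24/17; mL+mR=2352/221 → advance +1; mR−mL=-1728/221 → turn -1·90°
n=2: pose=(-7,-7,N); sL=20/3, sR=20/3; mL=20/3, mR=20/3; mL+mR=40/3 → advance +1; mR−mL=0 → turn +0·90°
n=3: pose=(-7,-6,N); sL=120/13, sR=120/13; mL=120/13, mR=120/13; mL+mR=240/13 → advance +1; mR−mL=0 → turn +0·90°
n=4: pose=(-7,-5,N); sL=12, sR=12; mL=12, mR=12; mL+mR=24 → advance +1; mR−mL=0 → turn +0·90°

0 6 15/4 15/4 6 -6 -8 N
1 24/17 120/13 120/13 24/17 -6 -7 W
2 20/3 20/3 20/3 20/3 -7 -7 N
3 120/13 120/13 120/13 120/13 -7 -6 N
4 12 12 12 12 -7 -5 N
final -7 -4 N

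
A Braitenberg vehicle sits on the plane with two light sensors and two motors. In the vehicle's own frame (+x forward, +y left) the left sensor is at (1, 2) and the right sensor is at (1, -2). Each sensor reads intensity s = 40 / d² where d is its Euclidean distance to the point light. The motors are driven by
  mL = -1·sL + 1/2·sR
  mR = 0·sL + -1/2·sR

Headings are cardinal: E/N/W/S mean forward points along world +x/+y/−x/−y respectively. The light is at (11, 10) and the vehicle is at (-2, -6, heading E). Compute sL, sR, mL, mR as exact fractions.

left sensor world pos  = (-1, -4); dL² = 340
right sensor world pos = (-1, -8); dR² = 468
sL = 40/340 = 2/17
sR = 40/468 = 10/117
mL = -1·sL + 1/2·sR = -149/1989
mR = 0·sL + -1/2·sR = -5/117

2/17 10/117 -149/1989 -5/117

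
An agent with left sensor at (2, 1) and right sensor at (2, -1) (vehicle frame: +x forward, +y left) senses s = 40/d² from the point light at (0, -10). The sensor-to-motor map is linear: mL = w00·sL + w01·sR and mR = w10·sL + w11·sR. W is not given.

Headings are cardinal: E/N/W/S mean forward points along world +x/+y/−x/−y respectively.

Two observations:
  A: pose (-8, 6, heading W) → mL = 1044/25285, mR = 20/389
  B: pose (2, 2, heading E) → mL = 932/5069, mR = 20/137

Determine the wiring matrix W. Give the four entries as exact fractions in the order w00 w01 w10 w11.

-1/2 1 0 1/2

obs A: pose=(-8,6,W) → sL=8/65, sR=40/389, mL=1044/25285, mR=20/389
obs B: pose=(2,2,E) → sL=8/37, sR=40/137, mL=932/5069, mR=20/137
sensor matrix S = [[8/65, 40/389], [8/37, 40/137]]; det S = 351232/25633933
solve [mL_A; mL_B] = S·[w00; w01] and [mR_A; mR_B] = S·[w10; w11]:
  w00 = -1/2, w01 = 1, w10 = 0, w11 = 1/2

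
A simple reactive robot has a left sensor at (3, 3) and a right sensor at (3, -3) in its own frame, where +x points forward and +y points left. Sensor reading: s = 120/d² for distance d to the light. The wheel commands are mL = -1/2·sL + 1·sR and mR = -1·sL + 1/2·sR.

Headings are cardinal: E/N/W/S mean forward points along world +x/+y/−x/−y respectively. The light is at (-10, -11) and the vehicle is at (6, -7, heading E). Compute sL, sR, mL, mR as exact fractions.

12/41 60/181 1374/7421 -942/7421

left sensor world pos  = (9, -4); dL² = 410
right sensor world pos = (9, -10); dR² = 362
sL = 120/410 = 12/41
sR = 120/362 = 60/181
mL = -1/2·sL + 1·sR = 1374/7421
mR = -1·sL + 1/2·sR = -942/7421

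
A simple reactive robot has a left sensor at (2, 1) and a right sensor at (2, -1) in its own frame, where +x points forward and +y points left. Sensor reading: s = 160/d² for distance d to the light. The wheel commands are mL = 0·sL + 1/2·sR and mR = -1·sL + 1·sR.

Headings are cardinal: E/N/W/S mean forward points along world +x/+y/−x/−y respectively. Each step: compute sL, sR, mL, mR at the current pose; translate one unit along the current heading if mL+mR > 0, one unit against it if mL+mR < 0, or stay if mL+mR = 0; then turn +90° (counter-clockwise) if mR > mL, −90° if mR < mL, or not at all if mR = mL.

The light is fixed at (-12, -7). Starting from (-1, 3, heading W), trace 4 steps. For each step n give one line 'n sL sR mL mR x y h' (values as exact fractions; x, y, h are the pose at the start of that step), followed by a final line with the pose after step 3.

n=0: pose=(-1,3,W); sL=80/81, sR=80/101; mL=40/101, mR=-1600/8181; mL+mR=1640/8181 → advance +1; mR−mL=-4840/8181 → turn -1·90°
n=1: pose=(-2,3,N); sL=32/45, sR=32/53; mL=16/53, mR=-256/2385; mL+mR=464/2385 → advance +1; mR−mL=-976/2385 → turn -1·90°
n=2: pose=(-2,4,E); sL=5/9, sR=40/61; mL=20/61, mR=55/549; mL+mR=235/549 → advance +1; mR−mL=-125/549 → turn -1·90°
n=3: pose=(-1,4,S); sL=32/45, sR=160/181; mL=80/181, mR=1408/8145; mL+mR=5008/8145 → advance +1; mR−mL=-2192/8145 → turn -1·90°

0 80/81 80/101 40/101 -1600/8181 -1 3 W
1 32/45 32/53 16/53 -256/2385 -2 3 N
2 5/9 40/61 20/61 55/549 -2 4 E
3 32/45 160/181 80/181 1408/8145 -1 4 S
final -1 3 W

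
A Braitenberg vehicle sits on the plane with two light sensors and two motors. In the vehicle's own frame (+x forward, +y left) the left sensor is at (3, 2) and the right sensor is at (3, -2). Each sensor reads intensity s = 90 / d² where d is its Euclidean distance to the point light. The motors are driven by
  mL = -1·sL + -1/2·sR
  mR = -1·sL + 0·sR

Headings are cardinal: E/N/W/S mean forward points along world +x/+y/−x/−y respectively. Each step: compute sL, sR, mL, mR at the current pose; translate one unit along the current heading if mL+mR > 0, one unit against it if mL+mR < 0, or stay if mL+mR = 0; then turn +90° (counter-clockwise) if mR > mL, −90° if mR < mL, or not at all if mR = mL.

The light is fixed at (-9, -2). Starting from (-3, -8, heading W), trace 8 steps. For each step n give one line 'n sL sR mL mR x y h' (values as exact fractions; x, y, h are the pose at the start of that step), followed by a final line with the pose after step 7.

0 90/73 18/5 -1107/365 -90/73 -3 -8 W
1 5/9 45/53 -935/954 -5/9 -2 -8 S
2 90/109 90/149 -18315/16241 -90/109 -2 -7 E
3 9/2 45/34 -351/68 -9/2 -3 -7 N
4 90/73 18/5 -1107/365 -90/73 -3 -8 W
5 5/9 45/53 -935/954 -5/9 -2 -8 S
6 90/109 90/149 -18315/16241 -90/109 -2 -7 E
7 9/2 45/34 -351/68 -9/2 -3 -7 N
final -3 -8 W

n=0: pose=(-3,-8,W); sL=90/73, sR=18/5; mL=-1107/365, mR=-90/73; mL+mR=-1557/365 → advance -1; mR−mL=9/5 → turn +1·90°
n=1: pose=(-2,-8,S); sL=5/9, sR=45/53; mL=-935/954, mR=-5/9; mL+mR=-1465/954 → advance -1; mR−mL=45/106 → turn +1·90°
n=2: pose=(-2,-7,E); sL=90/109, sR=90/149; mL=-18315/16241, mR=-90/109; mL+mR=-31725/16241 → advance -1; mR−mL=45/149 → turn +1·90°
n=3: pose=(-3,-7,N); sL=9/2, sR=45/34; mL=-351/68, mR=-9/2; mL+mR=-657/68 → advance -1; mR−mL=45/68 → turn +1·90°
n=4: pose=(-3,-8,W); sL=90/73, sR=18/5; mL=-1107/365, mR=-90/73; mL+mR=-1557/365 → advance -1; mR−mL=9/5 → turn +1·90°
n=5: pose=(-2,-8,S); sL=5/9, sR=45/53; mL=-935/954, mR=-5/9; mL+mR=-1465/954 → advance -1; mR−mL=45/106 → turn +1·90°
n=6: pose=(-2,-7,E); sL=90/109, sR=90/149; mL=-18315/16241, mR=-90/109; mL+mR=-31725/16241 → advance -1; mR−mL=45/149 → turn +1·90°
n=7: pose=(-3,-7,N); sL=9/2, sR=45/34; mL=-351/68, mR=-9/2; mL+mR=-657/68 → advance -1; mR−mL=45/68 → turn +1·90°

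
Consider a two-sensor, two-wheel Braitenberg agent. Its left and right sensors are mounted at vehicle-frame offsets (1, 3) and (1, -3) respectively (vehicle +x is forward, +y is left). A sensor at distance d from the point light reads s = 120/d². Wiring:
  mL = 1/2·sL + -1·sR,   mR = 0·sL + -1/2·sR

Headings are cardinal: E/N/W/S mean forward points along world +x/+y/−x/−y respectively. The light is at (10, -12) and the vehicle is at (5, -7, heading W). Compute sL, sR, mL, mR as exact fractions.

left sensor world pos  = (4, -10); dL² = 40
right sensor world pos = (4, -4); dR² = 100
sL = 120/40 = 3
sR = 120/100 = 6/5
mL = 1/2·sL + -1·sR = 3/10
mR = 0·sL + -1/2·sR = -3/5

3 6/5 3/10 -3/5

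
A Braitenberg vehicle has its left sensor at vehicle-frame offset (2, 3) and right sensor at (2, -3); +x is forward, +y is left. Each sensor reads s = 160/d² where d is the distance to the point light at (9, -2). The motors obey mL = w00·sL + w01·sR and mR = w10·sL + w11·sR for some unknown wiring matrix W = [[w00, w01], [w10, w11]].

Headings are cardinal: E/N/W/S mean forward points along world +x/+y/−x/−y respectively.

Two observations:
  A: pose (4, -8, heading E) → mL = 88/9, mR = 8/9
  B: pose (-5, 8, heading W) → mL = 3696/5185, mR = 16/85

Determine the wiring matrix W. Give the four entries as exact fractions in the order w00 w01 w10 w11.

obs A: pose=(4,-8,E) → sL=80/9, sR=16/9, mL=88/9, mR=8/9
obs B: pose=(-5,8,W) → sL=32/61, sR=32/85, mL=3696/5185, mR=16/85
sensor matrix S = [[80/9, 16/9], [32/61, 32/85]]; det S = 22528/9333
solve [mL_A; mL_B] = S·[w00; w01] and [mR_A; mR_B] = S·[w10; w11]:
  w00 = 1, w01 = 1/2, w10 = 0, w11 = 1/2

1 1/2 0 1/2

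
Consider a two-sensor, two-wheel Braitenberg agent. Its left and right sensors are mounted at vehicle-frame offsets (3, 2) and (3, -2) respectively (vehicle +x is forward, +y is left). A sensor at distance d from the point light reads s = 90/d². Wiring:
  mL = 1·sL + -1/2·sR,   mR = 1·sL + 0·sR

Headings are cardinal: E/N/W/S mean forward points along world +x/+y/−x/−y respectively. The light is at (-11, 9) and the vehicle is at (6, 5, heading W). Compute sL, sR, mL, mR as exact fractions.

45/116 9/20 189/1160 45/116

left sensor world pos  = (3, 3); dL² = 232
right sensor world pos = (3, 7); dR² = 200
sL = 90/232 = 45/116
sR = 90/200 = 9/20
mL = 1·sL + -1/2·sR = 189/1160
mR = 1·sL + 0·sR = 45/116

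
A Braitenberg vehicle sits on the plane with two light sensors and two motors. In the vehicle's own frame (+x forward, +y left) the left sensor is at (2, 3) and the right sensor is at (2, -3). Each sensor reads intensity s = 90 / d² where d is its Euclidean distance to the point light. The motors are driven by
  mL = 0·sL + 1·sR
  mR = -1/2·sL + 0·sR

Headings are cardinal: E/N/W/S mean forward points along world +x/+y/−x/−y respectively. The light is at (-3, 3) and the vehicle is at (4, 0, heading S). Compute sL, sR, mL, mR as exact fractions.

18/25 90/41 90/41 -9/25

left sensor world pos  = (7, -2); dL² = 125
right sensor world pos = (1, -2); dR² = 41
sL = 90/125 = 18/25
sR = 90/41 = 90/41
mL = 0·sL + 1·sR = 90/41
mR = -1/2·sL + 0·sR = -9/25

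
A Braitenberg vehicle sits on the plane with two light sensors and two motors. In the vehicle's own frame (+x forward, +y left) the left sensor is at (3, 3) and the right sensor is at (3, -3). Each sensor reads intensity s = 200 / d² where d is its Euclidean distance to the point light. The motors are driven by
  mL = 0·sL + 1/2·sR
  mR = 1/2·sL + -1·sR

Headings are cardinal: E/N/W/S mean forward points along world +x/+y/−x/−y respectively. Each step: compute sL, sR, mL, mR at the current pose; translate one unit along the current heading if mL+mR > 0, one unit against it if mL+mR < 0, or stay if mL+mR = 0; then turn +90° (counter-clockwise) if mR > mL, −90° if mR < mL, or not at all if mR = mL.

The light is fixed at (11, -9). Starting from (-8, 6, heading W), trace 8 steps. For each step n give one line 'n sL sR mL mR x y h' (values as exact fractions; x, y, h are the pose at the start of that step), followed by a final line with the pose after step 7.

n=0: pose=(-8,6,W); sL=50/157, sR=25/101; mL=25/202, mR=-1400/15857; mL+mR=1125/31714 → advance +1; mR−mL=-6725/31714 → turn -1·90°
n=1: pose=(-9,6,N); sL=200/853, sR=200/613; mL=100/613, mR=-109300/522889; mL+mR=-24000/522889 → advance -1; mR−mL=-194600/522889 → turn -1·90°
n=2: pose=(-9,5,E); sL=100/289, sR=20/41; mL=10/41, mR=-3730/11849; mL+mR=-840/11849 → advance -1; mR−mL=-6620/11849 → turn -1·90°
n=3: pose=(-10,5,S); sL=40/89, sR=200/697; mL=100/697, mR=-3860/62033; mL+mR=5040/62033 → advance +1; mR−mL=-12760/62033 → turn -1·90°
n=4: pose=(-10,4,W); sL=50/169, sR=25/104; mL=25/208, mR=-125/1352; mL+mR=75/2704 → advance +1; mR−mL=-575/2704 → turn -1·90°
n=5: pose=(-11,4,N); sL=200/881, sR=200/617; mL=100/617, mR=-114500/543577; mL+mR=-26400/543577 → advance -1; mR−mL=-202600/543577 → turn -1·90°
n=6: pose=(-11,3,E); sL=100/293, sR=100/221; mL=50/221, mR=-18250/64753; mL+mR=-3600/64753 → advance -1; mR−mL=-32900/64753 → turn -1·90°
n=7: pose=(-12,3,S); sL=200/481, sR=200/757; mL=100/757, mR=-20500/364117; mL+mR=27600/364117 → advance +1; mR−mL=-68600/364117 → turn -1·90°

0 50/157 25/101 25/202 -1400/15857 -8 6 W
1 200/853 200/613 100/613 -109300/522889 -9 6 N
2 100/289 20/41 10/41 -3730/11849 -9 5 E
3 40/89 200/697 100/697 -3860/62033 -10 5 S
4 50/169 25/104 25/208 -125/1352 -10 4 W
5 200/881 200/617 100/617 -114500/543577 -11 4 N
6 100/293 100/221 50/221 -18250/64753 -11 3 E
7 200/481 200/757 100/757 -20500/364117 -12 3 S
final -12 2 W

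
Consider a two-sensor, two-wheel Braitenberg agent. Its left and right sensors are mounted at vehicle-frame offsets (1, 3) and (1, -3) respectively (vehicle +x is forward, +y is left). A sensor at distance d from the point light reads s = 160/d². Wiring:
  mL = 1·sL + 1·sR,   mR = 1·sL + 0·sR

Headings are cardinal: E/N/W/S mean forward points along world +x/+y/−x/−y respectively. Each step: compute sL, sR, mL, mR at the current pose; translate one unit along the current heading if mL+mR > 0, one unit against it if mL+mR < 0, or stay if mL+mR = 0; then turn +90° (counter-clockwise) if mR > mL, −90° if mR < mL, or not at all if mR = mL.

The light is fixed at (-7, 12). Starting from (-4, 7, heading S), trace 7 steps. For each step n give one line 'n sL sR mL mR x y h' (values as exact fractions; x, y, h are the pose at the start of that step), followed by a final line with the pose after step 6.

n=0: pose=(-4,7,S); sL=20/9, sR=40/9; mL=20/3, mR=20/9; mL+mR=80/9 → advance +1; mR−mL=-40/9 → turn -1·90°
n=1: pose=(-4,6,W); sL=32/17, sR=160/13; mL=3136/221, mR=32/17; mL+mR=3552/221 → advance +1; mR−mL=-160/13 → turn -1·90°
n=2: pose=(-5,6,N); sL=80/13, sR=16/5; mL=608/65, mR=80/13; mL+mR=1008/65 → advance +1; mR−mL=-16/5 → turn -1·90°
n=3: pose=(-5,7,E); sL=160/13, sR=160/73; mL=13760/949, mR=160/13; mL+mR=25440/949 → advance +1; mR−mL=-160/73 → turn -1·90°
n=4: pose=(-4,7,S); sL=20/9, sR=40/9; mL=20/3, mR=20/9; mL+mR=80/9 → advance +1; mR−mL=-40/9 → turn -1·90°
n=5: pose=(-4,6,W); sL=32/17, sR=160/13; mL=3136/221, mR=32/17; mL+mR=3552/221 → advance +1; mR−mL=-160/13 → turn -1·90°
n=6: pose=(-5,6,N); sL=80/13, sR=16/5; mL=608/65, mR=80/13; mL+mR=1008/65 → advance +1; mR−mL=-16/5 → turn -1·90°

0 20/9 40/9 20/3 20/9 -4 7 S
1 32/17 160/13 3136/221 32/17 -4 6 W
2 80/13 16/5 608/65 80/13 -5 6 N
3 160/13 160/73 13760/949 160/13 -5 7 E
4 20/9 40/9 20/3 20/9 -4 7 S
5 32/17 160/13 3136/221 32/17 -4 6 W
6 80/13 16/5 608/65 80/13 -5 6 N
final -5 7 E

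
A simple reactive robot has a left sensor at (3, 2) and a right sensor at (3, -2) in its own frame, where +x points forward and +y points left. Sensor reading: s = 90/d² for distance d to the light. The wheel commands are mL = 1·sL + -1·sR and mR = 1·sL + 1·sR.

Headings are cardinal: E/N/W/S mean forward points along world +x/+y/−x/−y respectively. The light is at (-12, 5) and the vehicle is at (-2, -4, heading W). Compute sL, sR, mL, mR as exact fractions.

9/17 45/49 -324/833 1206/833

left sensor world pos  = (-5, -6); dL² = 170
right sensor world pos = (-5, -2); dR² = 98
sL = 90/170 = 9/17
sR = 90/98 = 45/49
mL = 1·sL + -1·sR = -324/833
mR = 1·sL + 1·sR = 1206/833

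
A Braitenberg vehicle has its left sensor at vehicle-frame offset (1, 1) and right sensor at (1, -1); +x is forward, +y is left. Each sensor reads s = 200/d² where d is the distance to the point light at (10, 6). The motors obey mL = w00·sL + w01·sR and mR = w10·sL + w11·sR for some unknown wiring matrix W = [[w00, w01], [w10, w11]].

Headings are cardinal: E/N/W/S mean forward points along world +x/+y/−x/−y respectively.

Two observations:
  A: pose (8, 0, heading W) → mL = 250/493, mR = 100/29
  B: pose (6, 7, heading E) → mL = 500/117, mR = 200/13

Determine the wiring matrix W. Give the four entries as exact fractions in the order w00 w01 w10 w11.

obs A: pose=(8,0,W) → sL=100/29, sR=100/17, mL=250/493, mR=100/29
obs B: pose=(6,7,E) → sL=200/13, sR=200/9, mL=500/117, mR=200/13
sensor matrix S = [[100/29, 100/17], [200/13, 200/9]]; det S = -800000/57681
solve [mL_A; mL_B] = S·[w00; w01] and [mR_A; mR_B] = S·[w10; w11]:
  w00 = 1, w01 = -1/2, w10 = 1, w11 = 0

1 -1/2 1 0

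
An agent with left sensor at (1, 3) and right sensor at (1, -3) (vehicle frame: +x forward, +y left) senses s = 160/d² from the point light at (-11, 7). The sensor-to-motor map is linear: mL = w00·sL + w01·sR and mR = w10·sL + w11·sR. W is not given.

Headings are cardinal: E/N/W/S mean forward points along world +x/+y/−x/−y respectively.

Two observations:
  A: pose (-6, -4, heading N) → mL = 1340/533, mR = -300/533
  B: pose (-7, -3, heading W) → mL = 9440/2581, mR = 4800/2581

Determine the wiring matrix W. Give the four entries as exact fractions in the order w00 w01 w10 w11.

obs A: pose=(-6,-4,N) → sL=20/13, sR=40/41, mL=1340/533, mR=-300/533
obs B: pose=(-7,-3,W) → sL=80/89, sR=80/29, mL=9440/2581, mR=4800/2581
sensor matrix S = [[20/13, 40/41], [80/89, 80/29]]; det S = 4632000/1375673
solve [mL_A; mL_B] = S·[w00; w01] and [mR_A; mR_B] = S·[w10; w11]:
  w00 = 1, w01 = 1, w10 = -1, w11 = 1

1 1 -1 1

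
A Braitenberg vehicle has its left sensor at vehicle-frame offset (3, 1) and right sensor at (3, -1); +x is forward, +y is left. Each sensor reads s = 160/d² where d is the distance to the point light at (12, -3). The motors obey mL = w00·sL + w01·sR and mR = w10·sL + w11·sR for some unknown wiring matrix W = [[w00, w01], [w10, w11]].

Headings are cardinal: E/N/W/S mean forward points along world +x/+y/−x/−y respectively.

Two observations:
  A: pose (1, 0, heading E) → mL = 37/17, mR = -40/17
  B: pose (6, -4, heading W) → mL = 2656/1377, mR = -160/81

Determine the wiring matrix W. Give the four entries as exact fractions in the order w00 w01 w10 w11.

obs A: pose=(1,0,E) → sL=2, sR=40/17, mL=37/17, mR=-40/17
obs B: pose=(6,-4,W) → sL=32/17, sR=160/81, mL=2656/1377, mR=-160/81
sensor matrix S = [[2, 40/17], [32/17, 160/81]]; det S = -11200/23409
solve [mL_A; mL_B] = S·[w00; w01] and [mR_A; mR_B] = S·[w10; w11]:
  w00 = 1/2, w01 = 1/2, w10 = 0, w11 = -1

1/2 1/2 0 -1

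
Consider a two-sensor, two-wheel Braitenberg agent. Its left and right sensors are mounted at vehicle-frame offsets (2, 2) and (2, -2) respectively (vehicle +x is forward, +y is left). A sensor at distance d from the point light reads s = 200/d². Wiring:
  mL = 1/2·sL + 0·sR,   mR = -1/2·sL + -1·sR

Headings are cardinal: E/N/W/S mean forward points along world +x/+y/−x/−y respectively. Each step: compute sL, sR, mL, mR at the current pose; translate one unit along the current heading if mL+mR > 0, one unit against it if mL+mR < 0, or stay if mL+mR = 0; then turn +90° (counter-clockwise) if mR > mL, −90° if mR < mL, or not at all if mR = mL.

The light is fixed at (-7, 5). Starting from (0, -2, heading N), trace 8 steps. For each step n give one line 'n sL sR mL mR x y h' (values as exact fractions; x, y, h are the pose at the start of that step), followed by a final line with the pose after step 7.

0 4 100/53 2 -206/53 0 -2 N
1 200/117 200/181 100/117 -41500/21177 0 -3 E
2 50/41 50/29 25/41 -2775/1189 -1 -3 S
3 200/97 200/41 100/97 -23500/3977 -1 -2 W
4 4 100/53 2 -206/53 0 -2 N
5 200/117 200/181 100/117 -41500/21177 0 -3 E
6 50/41 50/29 25/41 -2775/1189 -1 -3 S
7 200/97 200/41 100/97 -23500/3977 -1 -2 W
final 0 -2 N

n=0: pose=(0,-2,N); sL=4, sR=100/53; mL=2, mR=-206/53; mL+mR=-100/53 → advance -1; mR−mL=-312/53 → turn -1·90°
n=1: pose=(0,-3,E); sL=200/117, sR=200/181; mL=100/117, mR=-41500/21177; mL+mR=-200/181 → advance -1; mR−mL=-59600/21177 → turn -1·90°
n=2: pose=(-1,-3,S); sL=50/41, sR=50/29; mL=25/41, mR=-2775/1189; mL+mR=-50/29 → advance -1; mR−mL=-3500/1189 → turn -1·90°
n=3: pose=(-1,-2,W); sL=200/97, sR=200/41; mL=100/97, mR=-23500/3977; mL+mR=-200/41 → advance -1; mR−mL=-27600/3977 → turn -1·90°
n=4: pose=(0,-2,N); sL=4, sR=100/53; mL=2, mR=-206/53; mL+mR=-100/53 → advance -1; mR−mL=-312/53 → turn -1·90°
n=5: pose=(0,-3,E); sL=200/117, sR=200/181; mL=100/117, mR=-41500/21177; mL+mR=-200/181 → advance -1; mR−mL=-59600/21177 → turn -1·90°
n=6: pose=(-1,-3,S); sL=50/41, sR=50/29; mL=25/41, mR=-2775/1189; mL+mR=-50/29 → advance -1; mR−mL=-3500/1189 → turn -1·90°
n=7: pose=(-1,-2,W); sL=200/97, sR=200/41; mL=100/97, mR=-23500/3977; mL+mR=-200/41 → advance -1; mR−mL=-27600/3977 → turn -1·90°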